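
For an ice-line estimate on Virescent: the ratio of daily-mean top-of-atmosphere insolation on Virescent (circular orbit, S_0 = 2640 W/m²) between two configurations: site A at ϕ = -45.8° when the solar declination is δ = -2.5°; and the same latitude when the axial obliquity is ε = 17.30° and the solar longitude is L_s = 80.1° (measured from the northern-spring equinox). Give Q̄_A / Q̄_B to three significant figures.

Q̄_A / Q̄_B ≈ 2.02

— Configuration A (ϕ=-45.8°):
cos h₀ = −tan(-45.8°) tan(-2.500°) = -0.0449, h₀ = 1.6157 rad.
Bracket: h₀ sin ϕ sin δ + cos ϕ cos δ sin h₀ = 1.6157×-0.71691×-0.04362 + 0.69717×0.99905×0.99899 = 0.050526 + 0.695804 = 0.746330.
Q̄ = (S_0/π) × [bracket] = (2640/π) × 0.746330 = 627.17 W/m².
— Configuration B (ϕ=-45.8°):
Solar declination: sin δ = sin ε · sin L_s = sin 17.30° × sin 80.1° = 0.29295, so δ = +17.034°.
cos h₀ = −tan(-45.8°) tan(+17.034°) = 0.3151, h₀ = 1.2503 rad.
Bracket: h₀ sin ϕ sin δ + cos ϕ cos δ sin h₀ = 1.2503×-0.71691×0.29295 + 0.69717×0.95613×0.94907 = -0.262586 + 0.632636 = 0.370050.
Q̄ = (S_0/π) × [bracket] = (2640/π) × 0.370050 = 310.97 W/m².
Ratio Q̄_A / Q̄_B = 627.17 / 310.97 = 2.017.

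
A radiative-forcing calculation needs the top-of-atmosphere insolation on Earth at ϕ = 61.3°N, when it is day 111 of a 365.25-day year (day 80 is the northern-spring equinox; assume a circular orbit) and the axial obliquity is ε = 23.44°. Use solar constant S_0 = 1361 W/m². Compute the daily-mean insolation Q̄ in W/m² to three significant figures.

Solar longitude: L_s = 360° × (111 − 80)/365.25 = 30.554°.
sin δ = sin 23.44° × sin 30.554° = 0.20222, so δ = +11.667°.
cos h₀ = −tan(+61.3°) tan(+11.667°) = -0.3772, h₀ = 1.9575 rad.
Bracket: h₀ sin ϕ sin δ + cos ϕ cos δ sin h₀ = 1.9575×0.87715×0.20222 + 0.48022×0.97934×0.92615 = 0.347216 + 0.435567 = 0.782783.
Q̄ = (S_0/π) × [bracket] = (1361/π) × 0.782783 = 339.1 W/m².

Q̄ ≈ 339 W/m²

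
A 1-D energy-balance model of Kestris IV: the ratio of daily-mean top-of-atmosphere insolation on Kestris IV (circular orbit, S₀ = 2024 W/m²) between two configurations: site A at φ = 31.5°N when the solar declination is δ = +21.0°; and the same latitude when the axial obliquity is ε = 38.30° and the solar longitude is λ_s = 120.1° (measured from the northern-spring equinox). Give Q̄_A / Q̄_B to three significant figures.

Q̄_A / Q̄_B ≈ 0.915

— Configuration A (φ=+31.5°):
cos H₀ = −tan(+31.5°) tan(+21.000°) = -0.2352, H₀ = 1.8083 rad.
Bracket: H₀ sin φ sin δ + cos φ cos δ sin H₀ = 1.8083×0.52250×0.35837 + 0.85264×0.93358×0.97194 = 0.338601 + 0.773672 = 1.112273.
Q̄ = (S₀/π) × [bracket] = (2024/π) × 1.112273 = 716.59 W/m².
— Configuration B (φ=+31.5°):
Solar declination: sin δ = sin ε · sin λ_s = sin 38.30° × sin 120.1° = 0.53620, so δ = +32.426°.
cos H₀ = −tan(+31.5°) tan(+32.426°) = -0.3893, H₀ = 1.9706 rad.
Bracket: H₀ sin φ sin δ + cos φ cos δ sin H₀ = 1.9706×0.52250×0.53620 + 0.85264×0.84409×0.92112 = 0.552092 + 0.662935 = 1.215027.
Q̄ = (S₀/π) × [bracket] = (2024/π) × 1.215027 = 782.79 W/m².
Ratio Q̄_A / Q̄_B = 716.59 / 782.79 = 0.9154.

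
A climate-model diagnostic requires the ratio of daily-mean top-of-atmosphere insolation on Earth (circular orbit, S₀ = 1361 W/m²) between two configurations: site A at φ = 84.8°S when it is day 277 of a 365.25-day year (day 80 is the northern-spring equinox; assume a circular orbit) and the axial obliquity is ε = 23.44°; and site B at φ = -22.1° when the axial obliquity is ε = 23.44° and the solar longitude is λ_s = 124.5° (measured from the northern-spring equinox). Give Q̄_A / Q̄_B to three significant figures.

Q̄_A / Q̄_B ≈ 0.441

— Configuration A (φ=-84.8°):
Solar longitude: λ_s = 360° × (277 − 80)/365.25 = 194.168°.
sin δ = sin 23.44° × sin 194.168° = -0.09737, so δ = -5.588°.
cos H₀ = −tan(-84.8°) tan(-5.588°) = -1.0750 ≤ −1 ⇒ polar day, H₀ = π.
Bracket: H₀ sin φ sin δ + cos φ cos δ sin H₀ = 3.1416×-0.99588×-0.09737 + 0.09063×0.99525×0.00000 = 0.304637 + 0.000000 = 0.304637.
Q̄ = (S₀/π) × [bracket] = (1361/π) × 0.304637 = 131.97 W/m².
— Configuration B (φ=-22.1°):
Solar declination: sin δ = sin ε · sin λ_s = sin 23.44° × sin 124.5° = 0.32783, so δ = +19.137°.
cos H₀ = −tan(-22.1°) tan(+19.137°) = 0.1409, H₀ = 1.4294 rad.
Bracket: H₀ sin φ sin δ + cos φ cos δ sin H₀ = 1.4294×-0.37622×0.32783 + 0.92653×0.94474×0.99002 = -0.176297 + 0.866594 = 0.690297.
Q̄ = (S₀/π) × [bracket] = (1361/π) × 0.690297 = 299.05 W/m².
Ratio Q̄_A / Q̄_B = 131.97 / 299.05 = 0.4413.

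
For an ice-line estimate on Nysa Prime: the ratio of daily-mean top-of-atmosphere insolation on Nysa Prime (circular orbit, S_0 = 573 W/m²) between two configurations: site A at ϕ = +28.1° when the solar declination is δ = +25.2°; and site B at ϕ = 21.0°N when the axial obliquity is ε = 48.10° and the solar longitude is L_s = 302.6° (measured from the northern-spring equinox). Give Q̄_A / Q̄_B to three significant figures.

Q̄_A / Q̄_B ≈ 2.78

— Configuration A (ϕ=+28.1°):
cos h₀ = −tan(+28.1°) tan(+25.200°) = -0.2513, h₀ = 1.8248 rad.
Bracket: h₀ sin ϕ sin δ + cos ϕ cos δ sin h₀ = 1.8248×0.47101×0.42578 + 0.88213×0.90483×0.96792 = 0.365958 + 0.772572 = 1.138530.
Q̄ = (S_0/π) × [bracket] = (573/π) × 1.138530 = 207.66 W/m².
— Configuration B (ϕ=+21.0°):
Solar declination: sin δ = sin ε · sin L_s = sin 48.10° × sin 302.6° = -0.62705, so δ = -38.833°.
cos h₀ = −tan(+21.0°) tan(-38.833°) = 0.3090, h₀ = 1.2567 rad.
Bracket: h₀ sin ϕ sin δ + cos ϕ cos δ sin h₀ = 1.2567×0.35837×-0.62705 + 0.93358×0.77898×0.95106 = -0.282400 + 0.691649 = 0.409249.
Q̄ = (S_0/π) × [bracket] = (573/π) × 0.409249 = 74.644 W/m².
Ratio Q̄_A / Q̄_B = 207.66 / 74.644 = 2.782.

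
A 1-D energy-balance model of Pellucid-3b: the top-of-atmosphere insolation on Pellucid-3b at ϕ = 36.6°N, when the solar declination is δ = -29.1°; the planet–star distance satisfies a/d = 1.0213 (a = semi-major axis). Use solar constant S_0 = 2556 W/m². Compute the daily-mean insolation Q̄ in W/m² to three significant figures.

Q̄ ≈ 260 W/m²

cos h₀ = −tan(+36.6°) tan(-29.100°) = 0.4134, h₀ = 1.1447 rad.
Bracket: h₀ sin ϕ sin δ + cos ϕ cos δ sin h₀ = 1.1447×0.59622×-0.48634 + 0.80282×0.87377×0.91057 = -0.331924 + 0.638747 = 0.306823.
Inverse-square distance factor (a/d)² = 1.0213² = 1.043054.
Q̄ = (S_0/π) × 1.043054 × [bracket] = (2556/π) × 1.043054 × 0.306823 = 260.4 W/m².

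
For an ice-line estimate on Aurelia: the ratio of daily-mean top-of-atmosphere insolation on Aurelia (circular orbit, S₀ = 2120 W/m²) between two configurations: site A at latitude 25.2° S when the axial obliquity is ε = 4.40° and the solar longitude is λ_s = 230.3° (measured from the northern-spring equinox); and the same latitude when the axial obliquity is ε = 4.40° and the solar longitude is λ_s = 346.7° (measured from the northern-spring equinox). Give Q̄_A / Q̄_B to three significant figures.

Q̄_A / Q̄_B ≈ 1.03

— Configuration A (φ=-25.2°):
Solar declination: sin δ = sin ε · sin λ_s = sin 4.40° × sin 230.3° = -0.05903, so δ = -3.384°.
cos H₀ = −tan(-25.2°) tan(-3.384°) = -0.0278, H₀ = 1.5986 rad.
Bracket: H₀ sin φ sin δ + cos φ cos δ sin H₀ = 1.5986×-0.42578×-0.05903 + 0.90483×0.99826×0.99961 = 0.040179 + 0.902903 = 0.943082.
Q̄ = (S₀/π) × [bracket] = (2120/π) × 0.943082 = 636.41 W/m².
— Configuration B (φ=-25.2°):
Solar declination: sin δ = sin ε · sin λ_s = sin 4.40° × sin 346.7° = -0.01765, so δ = -1.011°.
cos H₀ = −tan(-25.2°) tan(-1.011°) = -0.0083, H₀ = 1.5791 rad.
Bracket: H₀ sin φ sin δ + cos φ cos δ sin H₀ = 1.5791×-0.42578×-0.01765 + 0.90483×0.99984×0.99997 = 0.011867 + 0.904658 = 0.916525.
Q̄ = (S₀/π) × [bracket] = (2120/π) × 0.916525 = 618.49 W/m².
Ratio Q̄_A / Q̄_B = 636.41 / 618.49 = 1.029.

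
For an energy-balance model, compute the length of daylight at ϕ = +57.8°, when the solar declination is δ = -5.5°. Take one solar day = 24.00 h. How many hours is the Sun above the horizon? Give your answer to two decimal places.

cos h₀ = −tan ϕ · tan δ = −tan(+57.8°) × tan(-5.500°) = 0.1529, so h₀ = 1.4173 rad = 81.20°.
Daylight = 2h₀/(2π) × 24.00 h = (1.4173/π) × 24.00 = 10.83 h.

10.83 h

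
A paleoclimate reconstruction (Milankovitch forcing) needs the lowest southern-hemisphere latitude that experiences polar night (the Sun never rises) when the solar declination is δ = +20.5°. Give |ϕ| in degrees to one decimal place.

Polar night requires cos h₀ = −tan ϕ tan δ ≥ 1, i.e. tan ϕ tan δ ≤ −1.
The boundary is |tan ϕ| · |tan δ| = 1, so |ϕ| = 90° − |δ| = 90° − 20.5° = 69.5° in the southern hemisphere.

|ϕ| = 69.5°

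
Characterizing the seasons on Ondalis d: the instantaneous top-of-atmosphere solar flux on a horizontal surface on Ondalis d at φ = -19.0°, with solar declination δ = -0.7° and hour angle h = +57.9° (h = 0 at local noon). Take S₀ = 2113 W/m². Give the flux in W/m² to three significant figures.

cos θ_z = sin φ sin δ + cos φ cos δ cos h = 0.003977 + 0.502410 = 0.506387.
Flux = S₀ · cos θ_z = 2113 × 0.506387 = 1070 W/m².

1.07e+03 W/m²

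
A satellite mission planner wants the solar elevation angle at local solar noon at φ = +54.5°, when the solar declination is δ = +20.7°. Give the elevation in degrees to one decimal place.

56.2°

At local noon the hour angle is zero, so the zenith angle equals |φ − δ| = |+54.5° − (+20.700°)| = 33.800°.
Elevation = 90° − 33.800° = 56.2°.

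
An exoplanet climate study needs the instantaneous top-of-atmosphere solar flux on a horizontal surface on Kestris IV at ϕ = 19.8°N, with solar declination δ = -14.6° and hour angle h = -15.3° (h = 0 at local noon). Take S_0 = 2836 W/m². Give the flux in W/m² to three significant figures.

cos θ_z = sin ϕ sin δ + cos ϕ cos δ cos h = -0.085385 + 0.878229 = 0.792844.
Flux = S_0 · cos θ_z = 2836 × 0.792844 = 2249 W/m².

2.25e+03 W/m²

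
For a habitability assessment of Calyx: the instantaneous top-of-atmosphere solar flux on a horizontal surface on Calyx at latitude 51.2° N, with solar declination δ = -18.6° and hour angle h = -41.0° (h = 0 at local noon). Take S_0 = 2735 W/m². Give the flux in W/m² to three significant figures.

cos θ_z = sin ϕ sin δ + cos ϕ cos δ cos h = -0.248577 + 0.448203 = 0.199626.
Flux = S_0 · cos θ_z = 2735 × 0.199626 = 546.0 W/m².

546 W/m²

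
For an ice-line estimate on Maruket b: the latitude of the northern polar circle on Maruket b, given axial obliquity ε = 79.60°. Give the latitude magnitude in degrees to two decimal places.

10.40°

The polar circle is the lowest latitude that experiences at least one full rotation of continuous daylight at the northern-summer solstice; it lies at |ϕ| = 90° − ε = 90° − 79.60° = 10.40°.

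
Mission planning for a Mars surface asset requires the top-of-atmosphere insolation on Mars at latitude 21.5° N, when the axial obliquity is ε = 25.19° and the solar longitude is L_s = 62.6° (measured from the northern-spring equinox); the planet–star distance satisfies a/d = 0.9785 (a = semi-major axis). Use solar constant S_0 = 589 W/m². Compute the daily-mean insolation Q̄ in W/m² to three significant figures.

Solar declination: sin δ = sin ε · sin L_s = sin 25.19° × sin 62.6° = 0.37787, so δ = +22.202°.
cos h₀ = −tan(+21.5°) tan(+22.202°) = -0.1608, h₀ = 1.7323 rad.
Bracket: h₀ sin ϕ sin δ + cos ϕ cos δ sin h₀ = 1.7323×0.36650×0.37787 + 0.93042×0.92586×0.98699 = 0.239905 + 0.850231 = 1.090136.
Inverse-square distance factor (a/d)² = 0.9785² = 0.957462.
Q̄ = (S_0/π) × 0.957462 × [bracket] = (589/π) × 0.957462 × 1.090136 = 195.7 W/m².

Q̄ ≈ 196 W/m²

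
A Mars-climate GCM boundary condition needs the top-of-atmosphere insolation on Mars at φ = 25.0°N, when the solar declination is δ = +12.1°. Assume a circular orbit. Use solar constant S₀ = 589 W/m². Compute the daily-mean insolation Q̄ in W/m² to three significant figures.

Q̄ ≈ 193 W/m²

cos H₀ = −tan(+25.0°) tan(+12.100°) = -0.1000, H₀ = 1.6709 rad.
Bracket: H₀ sin φ sin δ + cos φ cos δ sin H₀ = 1.6709×0.42262×0.20962 + 0.90631×0.97778×0.99499 = 0.148024 + 0.881732 = 1.029756.
Q̄ = (S₀/π) × [bracket] = (589/π) × 1.029756 = 193.1 W/m².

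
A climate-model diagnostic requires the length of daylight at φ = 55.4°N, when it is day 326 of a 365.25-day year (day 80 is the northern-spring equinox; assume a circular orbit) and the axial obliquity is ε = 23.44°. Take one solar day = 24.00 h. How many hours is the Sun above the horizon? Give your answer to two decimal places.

7.58 h

Solar longitude: λ_s = 360° × (326 − 80)/365.25 = 242.464°.
sin δ = sin 23.44° × sin 242.464° = -0.35273, so δ = -20.654°.
cos H₀ = −tan φ · tan δ = −tan(+55.4°) × tan(-20.654°) = 0.5464, so H₀ = 0.9927 rad = 56.88°.
Daylight = 2H₀/(2π) × 24.00 h = (0.9927/π) × 24.00 = 7.58 h.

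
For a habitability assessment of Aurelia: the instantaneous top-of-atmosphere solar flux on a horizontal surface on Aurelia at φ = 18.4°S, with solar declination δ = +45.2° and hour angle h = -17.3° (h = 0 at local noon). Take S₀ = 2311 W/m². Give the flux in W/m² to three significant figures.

cos θ_z = sin φ sin δ + cos φ cos δ cos h = -0.223975 + 0.638363 = 0.414388.
Flux = S₀ · cos θ_z = 2311 × 0.414388 = 957.7 W/m².

958 W/m²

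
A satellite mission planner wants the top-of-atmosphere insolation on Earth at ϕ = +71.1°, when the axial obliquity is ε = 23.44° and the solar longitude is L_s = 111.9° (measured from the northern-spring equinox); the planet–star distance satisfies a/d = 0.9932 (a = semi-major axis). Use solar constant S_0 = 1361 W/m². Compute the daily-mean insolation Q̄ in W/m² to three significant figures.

Solar declination: sin δ = sin ε · sin L_s = sin 23.44° × sin 111.9° = 0.36908, so δ = +21.659°.
cos h₀ = −tan(+71.1°) tan(+21.659°) = -1.1599 ≤ −1 ⇒ polar day, h₀ = π.
Bracket: h₀ sin ϕ sin δ + cos ϕ cos δ sin h₀ = 3.1416×0.94609×0.36908 + 0.32392×0.92940×0.00000 = 1.096993 + 0.000000 = 1.096993.
Inverse-square distance factor (a/d)² = 0.9932² = 0.986446.
Q̄ = (S_0/π) × 0.986446 × [bracket] = (1361/π) × 0.986446 × 1.096993 = 468.8 W/m².

Q̄ ≈ 469 W/m²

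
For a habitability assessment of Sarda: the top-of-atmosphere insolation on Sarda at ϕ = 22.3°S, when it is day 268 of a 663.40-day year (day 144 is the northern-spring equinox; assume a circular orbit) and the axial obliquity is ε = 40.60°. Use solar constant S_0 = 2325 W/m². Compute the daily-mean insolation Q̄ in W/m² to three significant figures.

Solar longitude: L_s = 360° × (268 − 144)/663.40 = 67.290°.
sin δ = sin 40.60° × sin 67.290° = 0.60032, so δ = +36.893°.
cos h₀ = −tan(-22.3°) tan(+36.893°) = 0.3079, h₀ = 1.2579 rad.
Bracket: h₀ sin ϕ sin δ + cos ϕ cos δ sin h₀ = 1.2579×-0.37946×0.60032 + 0.92521×0.79976×0.95143 = -0.286546 + 0.704007 = 0.417461.
Q̄ = (S_0/π) × [bracket] = (2325/π) × 0.417461 = 309.0 W/m².

Q̄ ≈ 309 W/m²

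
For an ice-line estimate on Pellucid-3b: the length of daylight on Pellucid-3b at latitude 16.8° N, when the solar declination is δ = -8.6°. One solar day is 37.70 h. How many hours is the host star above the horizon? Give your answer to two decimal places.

18.30 h

cos H₀ = −tan φ · tan δ = −tan(+16.8°) × tan(-8.600°) = 0.0457, so H₀ = 1.5251 rad = 87.38°.
Daylight = 2H₀/(2π) × 37.70 h = (1.5251/π) × 37.70 = 18.30 h.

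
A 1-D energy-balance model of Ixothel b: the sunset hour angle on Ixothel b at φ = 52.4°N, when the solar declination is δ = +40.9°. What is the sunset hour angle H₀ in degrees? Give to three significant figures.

H₀ = 180°

Sunrise equation: cos H₀ = −tan φ · tan δ = -1.1248 ≤ −1, so the host star never sets (polar day) and H₀ = π.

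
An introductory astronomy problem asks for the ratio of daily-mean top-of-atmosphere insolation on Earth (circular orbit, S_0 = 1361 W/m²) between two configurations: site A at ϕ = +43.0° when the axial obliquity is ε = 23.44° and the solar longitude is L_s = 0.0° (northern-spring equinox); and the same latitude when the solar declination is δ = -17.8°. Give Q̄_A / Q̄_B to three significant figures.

— Configuration A (ϕ=+43.0°):
Solar declination: sin δ = sin ε · sin L_s = sin 23.44° × sin 0.0° = 0.00000, so δ = +0.000°.
cos h₀ = −tan(+43.0°) tan(+0.000°) = -0.0000, h₀ = 1.5708 rad.
Bracket: h₀ sin ϕ sin δ + cos ϕ cos δ sin h₀ = 1.5708×0.68200×0.00000 + 0.73135×1.00000×1.00000 = 0.000000 + 0.731350 = 0.731350.
Q̄ = (S_0/π) × [bracket] = (1361/π) × 0.731350 = 316.84 W/m².
— Configuration B (ϕ=+43.0°):
cos h₀ = −tan(+43.0°) tan(-17.800°) = 0.2994, h₀ = 1.2667 rad.
Bracket: h₀ sin ϕ sin δ + cos ϕ cos δ sin h₀ = 1.2667×0.68200×-0.30570 + 0.73135×0.95213×0.95413 = -0.264091 + 0.664399 = 0.400308.
Q̄ = (S_0/π) × [bracket] = (1361/π) × 0.400308 = 173.42 W/m².
Ratio Q̄_A / Q̄_B = 316.84 / 173.42 = 1.827.

Q̄_A / Q̄_B ≈ 1.83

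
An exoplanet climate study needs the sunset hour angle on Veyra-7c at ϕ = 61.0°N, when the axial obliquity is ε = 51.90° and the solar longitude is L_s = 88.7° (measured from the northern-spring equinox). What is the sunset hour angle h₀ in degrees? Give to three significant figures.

Solar declination: sin δ = sin ε · sin L_s = sin 51.90° × sin 88.7° = 0.78673, so δ = +51.881°.
Sunrise equation: cos h₀ = −tan ϕ · tan δ = -2.2992 ≤ −1, so the host star never sets (polar day) and h₀ = π.

h₀ = 180°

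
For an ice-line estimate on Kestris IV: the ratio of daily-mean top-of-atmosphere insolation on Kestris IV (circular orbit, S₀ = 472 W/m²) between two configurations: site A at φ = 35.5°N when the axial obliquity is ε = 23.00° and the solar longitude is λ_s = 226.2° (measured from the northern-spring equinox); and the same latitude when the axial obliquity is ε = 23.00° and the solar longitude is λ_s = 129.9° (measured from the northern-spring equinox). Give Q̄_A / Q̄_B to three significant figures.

Q̄_A / Q̄_B ≈ 0.506

— Configuration A (φ=+35.5°):
Solar declination: sin δ = sin ε · sin λ_s = sin 23.00° × sin 226.2° = -0.28201, so δ = -16.380°.
cos H₀ = −tan(+35.5°) tan(-16.380°) = 0.2097, H₀ = 1.3596 rad.
Bracket: H₀ sin φ sin δ + cos φ cos δ sin H₀ = 1.3596×0.58070×-0.28201 + 0.81412×0.95941×0.97777 = -0.222652 + 0.763712 = 0.541060.
Q̄ = (S₀/π) × [bracket] = (472/π) × 0.541060 = 81.290 W/m².
— Configuration B (φ=+35.5°):
Solar declination: sin δ = sin ε · sin λ_s = sin 23.00° × sin 129.9° = 0.29976, so δ = +17.443°.
cos H₀ = −tan(+35.5°) tan(+17.443°) = -0.2241, H₀ = 1.7968 rad.
Bracket: H₀ sin φ sin δ + cos φ cos δ sin H₀ = 1.7968×0.58070×0.29976 + 0.81412×0.95402×0.97456 = 0.312770 + 0.756928 = 1.069698.
Q̄ = (S₀/π) × [bracket] = (472/π) × 1.069698 = 160.71 W/m².
Ratio Q̄_A / Q̄_B = 81.290 / 160.71 = 0.5058.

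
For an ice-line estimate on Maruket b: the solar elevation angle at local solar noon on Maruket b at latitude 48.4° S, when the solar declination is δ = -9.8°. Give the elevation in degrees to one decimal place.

At local noon the hour angle is zero, so the zenith angle equals |φ − δ| = |-48.4° − (-9.800°)| = 38.600°.
Elevation = 90° − 38.600° = 51.4°.

51.4°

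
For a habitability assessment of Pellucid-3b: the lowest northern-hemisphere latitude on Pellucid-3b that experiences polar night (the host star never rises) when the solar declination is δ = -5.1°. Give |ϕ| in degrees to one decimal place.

|ϕ| = 84.9°

Polar night requires cos h₀ = −tan ϕ tan δ ≥ 1, i.e. tan ϕ tan δ ≤ −1.
The boundary is |tan ϕ| · |tan δ| = 1, so |ϕ| = 90° − |δ| = 90° − 5.1° = 84.9° in the northern hemisphere.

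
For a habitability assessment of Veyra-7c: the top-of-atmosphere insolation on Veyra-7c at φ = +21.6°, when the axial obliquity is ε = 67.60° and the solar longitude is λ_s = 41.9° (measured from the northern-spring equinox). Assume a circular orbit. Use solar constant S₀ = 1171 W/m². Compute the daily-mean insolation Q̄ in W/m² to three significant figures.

Solar declination: sin δ = sin ε · sin λ_s = sin 67.60° × sin 41.9° = 0.61744, so δ = +38.130°.
cos H₀ = −tan(+21.6°) tan(+38.130°) = -0.3108, H₀ = 1.8868 rad.
Bracket: H₀ sin φ sin δ + cos φ cos δ sin H₀ = 1.8868×0.36812×0.61744 + 0.92978×0.78662×0.95048 = 0.428855 + 0.695165 = 1.124020.
Q̄ = (S₀/π) × [bracket] = (1171/π) × 1.124020 = 419.0 W/m².

Q̄ ≈ 419 W/m²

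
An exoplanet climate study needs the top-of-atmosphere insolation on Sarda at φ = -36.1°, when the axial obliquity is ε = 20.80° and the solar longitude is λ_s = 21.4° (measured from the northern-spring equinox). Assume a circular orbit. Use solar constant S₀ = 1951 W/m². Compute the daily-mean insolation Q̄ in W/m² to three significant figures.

Solar declination: sin δ = sin ε · sin λ_s = sin 20.80° × sin 21.4° = 0.12957, so δ = +7.445°.
cos H₀ = −tan(-36.1°) tan(+7.445°) = 0.0953, H₀ = 1.4754 rad.
Bracket: H₀ sin φ sin δ + cos φ cos δ sin H₀ = 1.4754×-0.58920×0.12957 + 0.80799×0.99157×0.99545 = -0.112636 + 0.797533 = 0.684897.
Q̄ = (S₀/π) × [bracket] = (1951/π) × 0.684897 = 425.3 W/m².

Q̄ ≈ 425 W/m²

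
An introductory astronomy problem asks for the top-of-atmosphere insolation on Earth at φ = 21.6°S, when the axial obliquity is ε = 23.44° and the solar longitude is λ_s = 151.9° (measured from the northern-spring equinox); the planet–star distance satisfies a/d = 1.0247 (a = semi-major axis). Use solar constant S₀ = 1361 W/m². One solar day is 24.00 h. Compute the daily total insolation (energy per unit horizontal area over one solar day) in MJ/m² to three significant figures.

31.7 MJ/m²

Solar declination: sin δ = sin ε · sin λ_s = sin 23.44° × sin 151.9° = 0.18736, so δ = +10.799°.
cos H₀ = −tan(-21.6°) tan(+10.799°) = 0.0755, H₀ = 1.4952 rad.
Bracket: H₀ sin φ sin δ + cos φ cos δ sin H₀ = 1.4952×-0.36812×0.18736 + 0.92978×0.98229×0.99714 = -0.103125 + 0.910702 = 0.807577.
Inverse-square distance factor (a/d)² = 1.0247² = 1.050010.
Q̄ = (S₀/π) × 1.050010 × [bracket] = (1361/π) × 1.050010 × 0.807577 = 367.35 W/m².
Daily total = Q̄ × 24.00 h × 3600 s/h = 367.35 × 24.00 × 3600 / 10⁶ = 31.74 MJ/m².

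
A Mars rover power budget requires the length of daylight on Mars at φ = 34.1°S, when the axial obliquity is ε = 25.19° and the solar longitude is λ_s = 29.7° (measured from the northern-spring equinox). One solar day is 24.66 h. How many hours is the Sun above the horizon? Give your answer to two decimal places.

Solar declination: sin δ = sin ε · sin λ_s = sin 25.19° × sin 29.7° = 0.21088, so δ = +12.174°.
cos H₀ = −tan φ · tan δ = −tan(-34.1°) × tan(+12.174°) = 0.1461, so H₀ = 1.4242 rad = 81.60°.
Daylight = 2H₀/(2π) × 24.66 h = (1.4242/π) × 24.66 = 11.18 h.

11.18 h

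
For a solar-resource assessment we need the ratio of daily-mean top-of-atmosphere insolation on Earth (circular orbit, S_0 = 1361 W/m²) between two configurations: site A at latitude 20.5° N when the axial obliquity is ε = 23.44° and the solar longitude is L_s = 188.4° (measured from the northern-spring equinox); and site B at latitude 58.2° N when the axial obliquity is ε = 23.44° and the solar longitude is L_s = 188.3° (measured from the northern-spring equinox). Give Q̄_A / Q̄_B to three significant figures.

— Configuration A (ϕ=+20.5°):
Solar declination: sin δ = sin ε · sin L_s = sin 23.44° × sin 188.4° = -0.05811, so δ = -3.331°.
cos h₀ = −tan(+20.5°) tan(-3.331°) = 0.0218, h₀ = 1.5490 rad.
Bracket: h₀ sin ϕ sin δ + cos ϕ cos δ sin h₀ = 1.5490×0.35021×-0.05811 + 0.93667×0.99831×0.99976 = -0.031523 + 0.934863 = 0.903340.
Q̄ = (S_0/π) × [bracket] = (1361/π) × 0.903340 = 391.34 W/m².
— Configuration B (ϕ=+58.2°):
Solar declination: sin δ = sin ε · sin L_s = sin 23.44° × sin 188.3° = -0.05742, so δ = -3.292°.
cos h₀ = −tan(+58.2°) tan(-3.292°) = 0.0928, h₀ = 1.4779 rad.
Bracket: h₀ sin ϕ sin δ + cos ϕ cos δ sin h₀ = 1.4779×0.84989×-0.05742 + 0.52696×0.99835×0.99569 = -0.072123 + 0.523823 = 0.451700.
Q̄ = (S_0/π) × [bracket] = (1361/π) × 0.451700 = 195.69 W/m².
Ratio Q̄_A / Q̄_B = 391.34 / 195.69 = 2.000.

Q̄_A / Q̄_B ≈ 2.00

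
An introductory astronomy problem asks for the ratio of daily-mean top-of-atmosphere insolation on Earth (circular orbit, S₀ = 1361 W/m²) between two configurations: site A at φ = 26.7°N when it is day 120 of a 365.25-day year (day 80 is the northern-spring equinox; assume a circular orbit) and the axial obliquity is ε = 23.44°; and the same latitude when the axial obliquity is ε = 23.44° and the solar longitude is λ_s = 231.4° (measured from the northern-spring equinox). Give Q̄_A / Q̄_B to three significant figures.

— Configuration A (φ=+26.7°):
Solar longitude: λ_s = 360° × (120 − 80)/365.25 = 39.425°.
sin δ = sin 23.44° × sin 39.425° = 0.25262, so δ = +14.633°.
cos H₀ = −tan(+26.7°) tan(+14.633°) = -0.1313, H₀ = 1.7025 rad.
Bracket: H₀ sin φ sin δ + cos φ cos δ sin H₀ = 1.7025×0.44932×0.25262 + 0.89337×0.96756×0.99134 = 0.193246 + 0.856903 = 1.050149.
Q̄ = (S₀/π) × [bracket] = (1361/π) × 1.050149 = 454.95 W/m².
— Configuration B (φ=+26.7°):
Solar declination: sin δ = sin ε · sin λ_s = sin 23.44° × sin 231.4° = -0.31088, so δ = -18.112°.
cos H₀ = −tan(+26.7°) tan(-18.112°) = 0.1645, H₀ = 1.4055 rad.
Bracket: H₀ sin φ sin δ + cos φ cos δ sin H₀ = 1.4055×0.44932×-0.31088 + 0.89337×0.95045×0.98638 = -0.196327 + 0.837539 = 0.641212.
Q̄ = (S₀/π) × [bracket] = (1361/π) × 0.641212 = 277.79 W/m².
Ratio Q̄_A / Q̄_B = 454.95 / 277.79 = 1.638.

Q̄_A / Q̄_B ≈ 1.64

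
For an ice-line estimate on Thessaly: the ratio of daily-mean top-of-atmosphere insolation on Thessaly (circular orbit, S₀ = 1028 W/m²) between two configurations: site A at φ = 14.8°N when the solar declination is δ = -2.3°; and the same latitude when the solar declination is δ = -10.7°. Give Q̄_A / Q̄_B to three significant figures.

Q̄_A / Q̄_B ≈ 1.08

— Configuration A (φ=+14.8°):
cos H₀ = −tan(+14.8°) tan(-2.300°) = 0.0106, H₀ = 1.5602 rad.
Bracket: H₀ sin φ sin δ + cos φ cos δ sin H₀ = 1.5602×0.25545×-0.04013 + 0.96682×0.99919×0.99994 = -0.015994 + 0.965979 = 0.949985.
Q̄ = (S₀/π) × [bracket] = (1028/π) × 0.949985 = 310.86 W/m².
— Configuration B (φ=+14.8°):
cos H₀ = −tan(+14.8°) tan(-10.700°) = 0.0499, H₀ = 1.5209 rad.
Bracket: H₀ sin φ sin δ + cos φ cos δ sin H₀ = 1.5209×0.25545×-0.18567 + 0.96682×0.98261×0.99875 = -0.072135 + 0.948819 = 0.876684.
Q̄ = (S₀/π) × [bracket] = (1028/π) × 0.876684 = 286.87 W/m².
Ratio Q̄_A / Q̄_B = 310.86 / 286.87 = 1.084.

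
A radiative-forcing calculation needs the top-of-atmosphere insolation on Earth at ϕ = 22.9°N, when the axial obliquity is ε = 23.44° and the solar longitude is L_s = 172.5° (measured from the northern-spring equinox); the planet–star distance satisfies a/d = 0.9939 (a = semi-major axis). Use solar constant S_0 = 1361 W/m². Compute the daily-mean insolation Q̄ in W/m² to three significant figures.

Solar declination: sin δ = sin ε · sin L_s = sin 23.44° × sin 172.5° = 0.05192, so δ = +2.976°.
cos h₀ = −tan(+22.9°) tan(+2.976°) = -0.0220, h₀ = 1.5928 rad.
Bracket: h₀ sin ϕ sin δ + cos ϕ cos δ sin h₀ = 1.5928×0.38912×0.05192 + 0.92119×0.99865×0.99976 = 0.032180 + 0.919726 = 0.951906.
Inverse-square distance factor (a/d)² = 0.9939² = 0.987837.
Q̄ = (S_0/π) × 0.987837 × [bracket] = (1361/π) × 0.987837 × 0.951906 = 407.4 W/m².

Q̄ ≈ 407 W/m²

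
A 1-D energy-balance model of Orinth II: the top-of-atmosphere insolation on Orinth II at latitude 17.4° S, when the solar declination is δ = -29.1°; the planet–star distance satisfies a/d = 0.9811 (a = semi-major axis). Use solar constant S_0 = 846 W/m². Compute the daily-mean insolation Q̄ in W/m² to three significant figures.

Q̄ ≈ 279 W/m²

cos h₀ = −tan(-17.4°) tan(-29.100°) = -0.1744, h₀ = 1.7461 rad.
Bracket: h₀ sin ϕ sin δ + cos ϕ cos δ sin h₀ = 1.7461×-0.29904×-0.48634 + 0.95424×0.87377×0.98467 = 0.253944 + 0.821004 = 1.074948.
Inverse-square distance factor (a/d)² = 0.9811² = 0.962557.
Q̄ = (S_0/π) × 0.962557 × [bracket] = (846/π) × 0.962557 × 1.074948 = 278.6 W/m².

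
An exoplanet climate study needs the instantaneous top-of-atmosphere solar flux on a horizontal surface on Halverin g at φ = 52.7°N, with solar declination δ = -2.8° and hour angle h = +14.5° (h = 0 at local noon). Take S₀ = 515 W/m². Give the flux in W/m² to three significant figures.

cos θ_z = sin φ sin δ + cos φ cos δ cos h = -0.038859 + 0.585986 = 0.547127.
Flux = S₀ · cos θ_z = 515 × 0.547127 = 281.8 W/m².

282 W/m²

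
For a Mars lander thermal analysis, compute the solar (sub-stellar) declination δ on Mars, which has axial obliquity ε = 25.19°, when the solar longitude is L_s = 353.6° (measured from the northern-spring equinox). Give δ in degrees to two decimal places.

sin δ = sin ε · sin L_s = sin 25.19° × sin 353.6° = -0.047444.
δ = arcsin(-0.047444) = -2.72°.

δ = -2.72°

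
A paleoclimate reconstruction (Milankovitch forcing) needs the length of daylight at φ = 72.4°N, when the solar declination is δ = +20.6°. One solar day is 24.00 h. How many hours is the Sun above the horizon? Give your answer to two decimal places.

24.00 h

Sunrise equation: cos H₀ = −tan φ · tan δ = -1.1849 ≤ −1, so the Sun never sets (polar day) and H₀ = π.
Daylight = 2H₀/(2π) × 24.00 h = (3.1416/π) × 24.00 = 24.00 h.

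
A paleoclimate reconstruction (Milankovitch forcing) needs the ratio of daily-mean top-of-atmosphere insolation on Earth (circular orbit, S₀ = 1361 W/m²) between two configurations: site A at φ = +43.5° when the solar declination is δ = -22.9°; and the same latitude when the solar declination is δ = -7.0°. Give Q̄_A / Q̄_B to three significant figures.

Q̄_A / Q̄_B ≈ 0.509

— Configuration A (φ=+43.5°):
cos H₀ = −tan(+43.5°) tan(-22.900°) = 0.4009, H₀ = 1.1583 rad.
Bracket: H₀ sin φ sin δ + cos φ cos δ sin H₀ = 1.1583×0.68835×-0.38912 + 0.72537×0.92119×0.91614 = -0.310252 + 0.612168 = 0.301916.
Q̄ = (S₀/π) × [bracket] = (1361/π) × 0.301916 = 130.80 W/m².
— Configuration B (φ=+43.5°):
cos H₀ = −tan(+43.5°) tan(-7.000°) = 0.1165, H₀ = 1.4540 rad.
Bracket: H₀ sin φ sin δ + cos φ cos δ sin H₀ = 1.4540×0.68835×-0.12187 + 0.72537×0.99255×0.99319 = -0.121975 + 0.715063 = 0.593088.
Q̄ = (S₀/π) × [bracket] = (1361/π) × 0.593088 = 256.94 W/m².
Ratio Q̄_A / Q̄_B = 130.80 / 256.94 = 0.5091.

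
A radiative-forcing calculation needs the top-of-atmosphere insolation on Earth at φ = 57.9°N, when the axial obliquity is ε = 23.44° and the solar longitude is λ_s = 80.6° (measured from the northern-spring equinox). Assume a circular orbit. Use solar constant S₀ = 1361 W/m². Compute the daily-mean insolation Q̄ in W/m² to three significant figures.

Q̄ ≈ 489 W/m²

Solar declination: sin δ = sin ε · sin λ_s = sin 23.44° × sin 80.6° = 0.39245, so δ = +23.107°.
cos H₀ = −tan(+57.9°) tan(+23.107°) = -0.6802, H₀ = 2.3188 rad.
Bracket: H₀ sin φ sin δ + cos φ cos δ sin H₀ = 2.3188×0.84712×0.39245 + 0.53140×0.91977×0.73304 = 0.770890 + 0.358285 = 1.129175.
Q̄ = (S₀/π) × [bracket] = (1361/π) × 1.129175 = 489.2 W/m².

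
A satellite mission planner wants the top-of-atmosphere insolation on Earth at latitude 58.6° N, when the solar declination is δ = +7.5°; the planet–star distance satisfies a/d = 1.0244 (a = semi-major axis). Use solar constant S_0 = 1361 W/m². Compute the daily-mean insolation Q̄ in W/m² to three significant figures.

cos h₀ = −tan(+58.6°) tan(+7.500°) = -0.2157, h₀ = 1.7882 rad.
Bracket: h₀ sin ϕ sin δ + cos ϕ cos δ sin h₀ = 1.7882×0.85355×0.13053 + 0.52101×0.99144×0.97646 = 0.199230 + 0.504391 = 0.703621.
Inverse-square distance factor (a/d)² = 1.0244² = 1.049395.
Q̄ = (S_0/π) × 1.049395 × [bracket] = (1361/π) × 1.049395 × 0.703621 = 319.9 W/m².

Q̄ ≈ 320 W/m²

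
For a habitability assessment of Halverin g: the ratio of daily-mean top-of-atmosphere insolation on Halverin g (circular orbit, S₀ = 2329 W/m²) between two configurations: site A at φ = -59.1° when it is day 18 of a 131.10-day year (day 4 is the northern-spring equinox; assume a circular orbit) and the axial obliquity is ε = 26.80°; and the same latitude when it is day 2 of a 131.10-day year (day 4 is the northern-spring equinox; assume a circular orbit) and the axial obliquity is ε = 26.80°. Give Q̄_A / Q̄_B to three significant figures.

Q̄_A / Q̄_B ≈ 0.306

— Configuration A (φ=-59.1°):
Solar longitude: λ_s = 360° × (18 − 4)/131.10 = 38.444°.
sin δ = sin 26.80° × sin 38.444° = 0.28033, so δ = +16.280°.
cos H₀ = −tan(-59.1°) tan(+16.280°) = 0.4880, H₀ = 1.0610 rad.
Bracket: H₀ sin φ sin δ + cos φ cos δ sin H₀ = 1.0610×-0.85806×0.28033 + 0.51354×0.95990×0.87286 = -0.255213 + 0.430274 = 0.175061.
Q̄ = (S₀/π) × [bracket] = (2329/π) × 0.175061 = 129.78 W/m².
— Configuration B (φ=-59.1°):
Solar longitude: λ_s = 360° × (2 − 4)/131.10 = -5.492°, i.e. -5.492° + 360° = 354.508°.
sin δ = sin 26.80° × sin 354.508° = -0.04315, so δ = -2.473°.
cos H₀ = −tan(-59.1°) tan(-2.473°) = -0.0722, H₀ = 1.6430 rad.
Bracket: H₀ sin φ sin δ + cos φ cos δ sin H₀ = 1.6430×-0.85806×-0.04315 + 0.51354×0.99907×0.99739 = 0.060833 + 0.511723 = 0.572556.
Q̄ = (S₀/π) × [bracket] = (2329/π) × 0.572556 = 424.46 W/m².
Ratio Q̄_A / Q̄_B = 129.78 / 424.46 = 0.3058.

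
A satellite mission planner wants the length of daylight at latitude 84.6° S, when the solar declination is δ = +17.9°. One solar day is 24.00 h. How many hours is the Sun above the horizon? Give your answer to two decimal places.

0.00 h

cos H₀ = −tan φ · tan δ = 3.4169 ≥ 1, so the Sun never rises (polar night) and H₀ = 0.
Daylight = 2H₀/(2π) × 24.00 h = (0.0000/π) × 24.00 = 0.00 h.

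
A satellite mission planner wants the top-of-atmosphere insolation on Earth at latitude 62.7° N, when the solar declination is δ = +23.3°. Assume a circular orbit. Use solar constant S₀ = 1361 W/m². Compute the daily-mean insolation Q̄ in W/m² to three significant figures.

Q̄ ≈ 490 W/m²

cos H₀ = −tan(+62.7°) tan(+23.300°) = -0.8344, H₀ = 2.5578 rad.
Bracket: H₀ sin φ sin δ + cos φ cos δ sin H₀ = 2.5578×0.88862×0.39555 + 0.45865×0.91845×0.55115 = 0.899050 + 0.232170 = 1.131220.
Q̄ = (S₀/π) × [bracket] = (1361/π) × 1.131220 = 490.1 W/m².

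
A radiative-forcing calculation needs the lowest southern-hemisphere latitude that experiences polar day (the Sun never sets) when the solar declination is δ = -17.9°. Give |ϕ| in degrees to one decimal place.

Polar day requires cos h₀ = −tan ϕ tan δ ≤ −1, i.e. tan ϕ tan δ ≥ 1.
The boundary is |tan ϕ| · |tan δ| = 1, so |ϕ| = 90° − |δ| = 90° − 17.9° = 72.1° in the southern hemisphere.

|ϕ| = 72.1°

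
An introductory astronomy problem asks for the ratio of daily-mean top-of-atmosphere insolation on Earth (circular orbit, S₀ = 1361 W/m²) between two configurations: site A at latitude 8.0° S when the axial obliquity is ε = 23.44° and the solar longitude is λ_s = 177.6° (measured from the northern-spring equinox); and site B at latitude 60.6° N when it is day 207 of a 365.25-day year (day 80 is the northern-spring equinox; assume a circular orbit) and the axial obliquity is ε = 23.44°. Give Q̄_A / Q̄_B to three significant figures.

Q̄_A / Q̄_B ≈ 0.988

— Configuration A (φ=-8.0°):
Solar declination: sin δ = sin ε · sin λ_s = sin 23.44° × sin 177.6° = 0.01666, so δ = +0.954°.
cos H₀ = −tan(-8.0°) tan(+0.954°) = 0.0023, H₀ = 1.5685 rad.
Bracket: H₀ sin φ sin δ + cos φ cos δ sin H₀ = 1.5685×-0.13917×0.01666 + 0.99027×0.99986×1.00000 = -0.003637 + 0.990131 = 0.986494.
Q̄ = (S₀/π) × [bracket] = (1361/π) × 0.986494 = 427.37 W/m².
— Configuration B (φ=+60.6°):
Solar longitude: λ_s = 360° × (207 − 80)/365.25 = 125.175°.
sin δ = sin 23.44° × sin 125.175° = 0.32515, so δ = +18.975°.
cos H₀ = −tan(+60.6°) tan(+18.975°) = -0.6102, H₀ = 2.2271 rad.
Bracket: H₀ sin φ sin δ + cos φ cos δ sin H₀ = 2.2271×0.87121×0.32515 + 0.49090×0.94566×0.79224 = 0.630879 + 0.367777 = 0.998656.
Q̄ = (S₀/π) × [bracket] = (1361/π) × 0.998656 = 432.64 W/m².
Ratio Q̄_A / Q̄_B = 427.37 / 432.64 = 0.9878.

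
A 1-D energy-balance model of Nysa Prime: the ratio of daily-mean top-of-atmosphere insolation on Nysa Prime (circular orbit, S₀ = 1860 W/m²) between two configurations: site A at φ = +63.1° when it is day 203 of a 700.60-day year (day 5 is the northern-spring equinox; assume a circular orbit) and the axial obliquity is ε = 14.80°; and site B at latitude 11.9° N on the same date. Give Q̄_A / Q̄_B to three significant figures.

Q̄_A / Q̄_B ≈ 0.822

— Configuration A (φ=+63.1°):
Solar longitude: λ_s = 360° × (203 − 5)/700.60 = 101.741°.
sin δ = sin 14.80° × sin 101.741° = 0.25010, so δ = +14.483°.
cos H₀ = −tan(+63.1°) tan(+14.483°) = -0.5092, H₀ = 2.1050 rad.
Bracket: H₀ sin φ sin δ + cos φ cos δ sin H₀ = 2.1050×0.89180×0.25010 + 0.45243×0.96822×0.86067 = 0.469497 + 0.377018 = 0.846515.
Q̄ = (S₀/π) × [bracket] = (1860/π) × 0.846515 = 501.18 W/m².
— Configuration B (φ=+11.9°):
cos H₀ = −tan(+11.9°) tan(+14.483°) = -0.0544, H₀ = 1.6253 rad.
Bracket: H₀ sin φ sin δ + cos φ cos δ sin H₀ = 1.6253×0.20620×0.25010 + 0.97851×0.96822×0.99852 = 0.083818 + 0.946011 = 1.029829.
Q̄ = (S₀/π) × [bracket] = (1860/π) × 1.029829 = 609.72 W/m².
Ratio Q̄_A / Q̄_B = 501.18 / 609.72 = 0.8220.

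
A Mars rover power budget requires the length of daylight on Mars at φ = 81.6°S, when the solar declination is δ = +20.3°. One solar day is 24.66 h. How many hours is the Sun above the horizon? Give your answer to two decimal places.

0.00 h

cos H₀ = −tan φ · tan δ = 2.5050 ≥ 1, so the Sun never rises (polar night) and H₀ = 0.
Daylight = 2H₀/(2π) × 24.66 h = (0.0000/π) × 24.66 = 0.00 h.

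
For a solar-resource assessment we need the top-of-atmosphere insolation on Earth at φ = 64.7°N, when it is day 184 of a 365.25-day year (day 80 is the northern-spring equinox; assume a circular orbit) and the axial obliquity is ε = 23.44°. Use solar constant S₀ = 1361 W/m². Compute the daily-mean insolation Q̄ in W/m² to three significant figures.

Q̄ ≈ 484 W/m²

Solar longitude: λ_s = 360° × (184 − 80)/365.25 = 102.505°.
sin δ = sin 23.44° × sin 102.505° = 0.38835, so δ = +22.852°.
cos H₀ = −tan(+64.7°) tan(+22.852°) = -0.8915, H₀ = 2.6715 rad.
Bracket: H₀ sin φ sin δ + cos φ cos δ sin H₀ = 2.6715×0.90408×0.38835 + 0.42736×0.92151×0.45294 = 0.937962 + 0.178375 = 1.116337.
Q̄ = (S₀/π) × [bracket] = (1361/π) × 1.116337 = 483.6 W/m².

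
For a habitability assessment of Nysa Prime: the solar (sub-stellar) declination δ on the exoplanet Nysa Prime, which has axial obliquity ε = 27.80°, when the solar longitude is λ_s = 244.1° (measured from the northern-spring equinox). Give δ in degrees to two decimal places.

sin δ = sin ε · sin λ_s = sin 27.80° × sin 244.1° = -0.419542.
δ = arcsin(-0.419542) = -24.81°.

δ = -24.81°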